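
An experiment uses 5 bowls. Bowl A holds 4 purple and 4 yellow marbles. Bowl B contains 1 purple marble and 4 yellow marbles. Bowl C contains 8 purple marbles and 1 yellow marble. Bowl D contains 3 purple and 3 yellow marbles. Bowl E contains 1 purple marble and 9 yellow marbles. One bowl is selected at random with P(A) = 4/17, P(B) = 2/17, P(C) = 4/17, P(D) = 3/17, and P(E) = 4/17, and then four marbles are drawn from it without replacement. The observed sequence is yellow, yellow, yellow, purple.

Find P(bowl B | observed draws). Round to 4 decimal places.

0.3394

For each hypothesis, P(data | H) works out to: P(data | bowl A) = (4/8)(3/7)(2/6)(4/5) = 2/35; P(data | bowl B) = (4/5)(3/4)(2/3)(1/2) = 1/5; P(data | bowl C) = (1/9)(0/8) = 0; P(data | bowl D) = (3/6)(2/5)(1/4)(3/3) = 1/20; P(data | bowl E) = (9/10)(8/9)(7/8)(1/7) = 1/10.
The prior-weighted likelihoods are 4/17 · 2/35 = 8/595, 2/17 · 1/5 = 2/85, 4/17 · 0 = 0, 3/17 · 1/20 = 3/340, 4/17 · 1/10 = 2/85; with total 33/476.
Therefore the posterior P(bowl B | data) = (2/85) / (33/476) = 56/165.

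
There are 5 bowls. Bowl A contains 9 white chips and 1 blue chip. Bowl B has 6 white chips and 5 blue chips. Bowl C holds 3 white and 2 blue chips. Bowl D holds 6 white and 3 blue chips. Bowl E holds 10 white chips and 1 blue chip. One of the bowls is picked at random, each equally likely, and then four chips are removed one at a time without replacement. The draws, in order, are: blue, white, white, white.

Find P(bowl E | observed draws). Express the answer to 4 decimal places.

0.1872

The likelihood of the observed sequence under each hypothesis: P(data | bowl A) = (1/10)(9/9)(8/8)(7/7) = 1/10; P(data | bowl B) = (5/11)(6/10)(5/9)(4/8) = 5/66; P(data | bowl C) = (2/5)(3/4)(2/3)(1/2) = 1/10; P(data | bowl D) = (3/9)(6/8)(5/7)(4/6) = 5/42; P(data | bowl E) = (1/11)(10/10)(9/9)(8/8) = 1/11.
Multiplying each by its prior: 1/5 · 1/10 = 1/50, 1/5 · 5/66 = 1/66, 1/5 · 1/10 = 1/50, 1/5 · 5/42 = 1/42, 1/5 · 1/11 = 1/55; these sum to 17/175.
By Bayes' rule, P(bowl E | data) = (1/55) / (17/175) = 35/187.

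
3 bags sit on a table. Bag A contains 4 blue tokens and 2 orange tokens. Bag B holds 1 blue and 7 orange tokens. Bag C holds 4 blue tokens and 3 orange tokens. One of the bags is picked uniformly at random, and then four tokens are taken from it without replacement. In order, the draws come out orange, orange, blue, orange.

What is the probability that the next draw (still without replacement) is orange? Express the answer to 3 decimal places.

Compute the likelihood of the observed sequence for each case: P(data | bag A) = (2/6)(1/5)(4/4)(0/3) = 0; P(data | bag B) = (7/8)(6/7)(1/6)(5/5) = 1/8; P(data | bag C) = (3/7)(2/6)(4/5)(1/4) = 1/35.
Multiplying each by its prior: 1/3 · 0 = 0, 1/3 · 1/8 = 1/24, 1/3 · 1/35 = 1/105; with total 43/840.
The posterior is then P(bag A | data) = 0, P(bag B | data) = 35/43, P(bag C | data) = 8/43.
So P(orange next | data) = Σ P(orange next | H) P(H | data) = (1)(35/43) + (0)(8/43) = 35/43.

0.814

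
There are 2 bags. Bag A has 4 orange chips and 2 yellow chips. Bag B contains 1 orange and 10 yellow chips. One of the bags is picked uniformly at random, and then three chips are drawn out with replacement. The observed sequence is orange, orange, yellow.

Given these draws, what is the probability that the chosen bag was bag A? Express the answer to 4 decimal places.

The likelihood of the observed sequence under each hypothesis: P(data | bag A) = (4/6)(4/6)(2/6) = 0.14815; P(data | bag B) = (1/11)(1/11)(10/11) = 0.0075131.
The prior-weighted likelihoods are 1/2 · 0.14815 = 0.074074, 1/2 · 0.0075131 = 0.0037566; summing to 0.077831.
Hence P(bag A | data) = (0.074074) / (0.077831) = 0.95173.

0.9517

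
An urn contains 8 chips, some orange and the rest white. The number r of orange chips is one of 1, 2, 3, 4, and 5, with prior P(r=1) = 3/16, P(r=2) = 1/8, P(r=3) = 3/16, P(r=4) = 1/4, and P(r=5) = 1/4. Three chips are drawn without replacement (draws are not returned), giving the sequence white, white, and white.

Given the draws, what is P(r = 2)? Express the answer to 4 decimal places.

0.2051

The likelihood of the observed sequence under each hypothesis: P(data | r = 1) = (7/8)(6/7)(5/6) = 5/8; P(data | r = 2) = (6/8)(5/7)(4/6) = 5/14; P(data | r = 3) = (5/8)(4/7)(3/6) = 5/28; P(data | r = 4) = (4/8)(3/7)(2/6) = 1/14; P(data | r = 5) = (3/8)(2/7)(1/6) = 1/56.
Multiplying each by its prior: 3/16 · 5/8 = 15/128, 1/8 · 5/14 = 5/112, 3/16 · 5/28 = 15/448, 1/4 · 1/14 = 1/56, 1/4 · 1/56 = 1/224; summing to 195/896.
So P(r = 2 | data) = (5/112) / (195/896) = 8/39.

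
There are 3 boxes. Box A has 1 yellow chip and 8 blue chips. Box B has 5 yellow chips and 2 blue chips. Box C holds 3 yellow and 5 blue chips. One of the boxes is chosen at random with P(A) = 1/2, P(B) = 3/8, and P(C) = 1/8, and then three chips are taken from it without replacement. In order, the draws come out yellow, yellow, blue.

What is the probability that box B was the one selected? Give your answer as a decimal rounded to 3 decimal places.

0.865

The likelihood of the observed sequence under each hypothesis: P(data | box A) = (1/9)(0/8) = 0; P(data | box B) = (5/7)(4/6)(2/5) = 4/21; P(data | box C) = (3/8)(2/7)(5/6) = 5/56.
Weighting by the prior gives 1/2 · 0 = 0, 3/8 · 4/21 = 1/14, 1/8 · 5/56 = 5/448; these sum to 37/448.
Therefore the posterior P(box B | data) = (1/14) / (37/448) = 32/37.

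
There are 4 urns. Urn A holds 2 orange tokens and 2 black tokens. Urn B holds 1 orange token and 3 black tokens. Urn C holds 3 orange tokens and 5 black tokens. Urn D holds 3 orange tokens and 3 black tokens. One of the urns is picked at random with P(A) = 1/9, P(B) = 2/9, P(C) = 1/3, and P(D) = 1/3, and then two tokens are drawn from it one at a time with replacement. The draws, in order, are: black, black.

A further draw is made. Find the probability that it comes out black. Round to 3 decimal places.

0.630

For each hypothesis, P(data | H) works out to: P(data | urn A) = (2/4)(2/4) = 1/4; P(data | urn B) = (3/4)(3/4) = 9/16; P(data | urn C) = (5/8)(5/8) = 25/64; P(data | urn D) = (3/6)(3/6) = 1/4.
Multiplying each by its prior: 1/9 · 1/4 = 1/36, 2/9 · 9/16 = 1/8, 1/3 · 25/64 = 25/192, 1/3 · 1/4 = 1/12; these sum to 211/576.
The posterior is then P(urn A | data) = 0.075829, P(urn B | data) = 0.34123, P(urn C | data) = 0.35545, P(urn D | data) = 0.22749.
Averaging over the posterior, P(black next | data) = (1/2)(0.075829) + (3/4)(0.34123) + (5/8)(0.35545) + (1/2)(0.22749) = 0.62974.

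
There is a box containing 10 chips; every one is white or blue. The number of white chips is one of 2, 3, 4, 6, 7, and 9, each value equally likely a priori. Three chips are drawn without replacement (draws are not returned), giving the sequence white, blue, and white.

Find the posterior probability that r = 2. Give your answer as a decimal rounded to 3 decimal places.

0.036

Under each hypothesis, the probability of the observed sequence is: P(data | r = 2) = (2/10)(8/9)(1/8) = 1/45; P(data | r = 3) = (3/10)(7/9)(2/8) = 7/120; P(data | r = 4) = (4/10)(6/9)(3/8) = 1/10; P(data | r = 6) = (6/10)(4/9)(5/8) = 1/6; P(data | r = 7) = (7/10)(3/9)(6/8) = 7/40; P(data | r = 9) = (9/10)(1/9)(8/8) = 1/10.
The prior-weighted likelihoods are 1/6 · 1/45 = 1/270, 1/6 · 7/120 = 7/720, 1/6 · 1/10 = 1/60, 1/6 · 1/6 = 1/36, 1/6 · 7/40 = 7/240, 1/6 · 1/10 = 1/60; summing to 14/135.
By Bayes' rule, P(r = 2 | data) = (1/270) / (14/135) = 1/28.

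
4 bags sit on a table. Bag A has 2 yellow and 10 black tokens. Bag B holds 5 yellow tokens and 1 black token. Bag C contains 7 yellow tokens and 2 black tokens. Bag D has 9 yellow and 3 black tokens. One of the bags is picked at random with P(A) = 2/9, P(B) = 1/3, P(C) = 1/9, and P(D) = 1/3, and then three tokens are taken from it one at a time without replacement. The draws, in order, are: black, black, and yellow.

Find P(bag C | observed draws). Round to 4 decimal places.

Under each hypothesis, the probability of the observed sequence is: P(data | bag A) = (10/12)(9/11)(2/10) = 0.13636; P(data | bag B) = (1/6)(0/5) = 0; P(data | bag C) = (2/9)(1/8)(7/7) = 0.027778; P(data | bag D) = (3/12)(2/11)(9/10) = 0.040909.
The prior-weighted likelihoods are 2/9 · 0.13636 = 0.030303, 1/3 · 0 = 0, 1/9 · 0.027778 = 0.0030864, 1/3 · 0.040909 = 0.013636; these sum to 0.047026.
Therefore the posterior P(bag C | data) = (0.0030864) / (0.047026) = 0.065632.

0.0656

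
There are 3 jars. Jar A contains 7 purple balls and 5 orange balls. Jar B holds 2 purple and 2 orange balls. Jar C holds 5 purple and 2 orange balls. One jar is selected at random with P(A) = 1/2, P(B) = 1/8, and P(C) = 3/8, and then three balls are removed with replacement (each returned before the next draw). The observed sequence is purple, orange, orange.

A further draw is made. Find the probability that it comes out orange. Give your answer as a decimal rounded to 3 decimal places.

0.399

The likelihood of the observed sequence under each hypothesis: P(data | jar A) = (7/12)(5/12)(5/12) = 0.10127; P(data | jar B) = (2/4)(2/4)(2/4) = 0.125; P(data | jar C) = (5/7)(2/7)(2/7) = 0.058309.
Weighting by the prior gives 1/2 · 0.10127 = 0.050637, 1/8 · 0.125 = 0.015625, 3/8 · 0.058309 = 0.021866; with total 0.088127.
Dividing through by the total gives posterior P(jar A | data) = 0.57458, P(jar B | data) = 0.1773, P(jar C | data) = 0.24812.
The predictive probability is P(orange next | data) = (5/12)(0.57458) + (1/2)(0.1773) + (2/7)(0.24812) = 0.39895.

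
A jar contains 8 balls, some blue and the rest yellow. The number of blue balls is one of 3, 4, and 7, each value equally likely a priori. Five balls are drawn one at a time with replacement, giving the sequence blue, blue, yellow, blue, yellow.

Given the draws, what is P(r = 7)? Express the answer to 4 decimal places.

The likelihood of the observed sequence under each hypothesis: P(data | r = 3) = (3/8)(3/8)(5/8)(3/8)(5/8) = 0.020599; P(data | r = 4) = (4/8)(4/8)(4/8)(4/8)(4/8) = 0.03125; P(data | r = 7) = (7/8)(7/8)(1/8)(7/8)(1/8) = 0.010468.
Multiplying each by its prior: 1/3 · 0.020599 = 0.0068665, 1/3 · 0.03125 = 0.010417, 1/3 · 0.010468 = 0.0034892; these sum to 0.020772.
By Bayes' rule, P(r = 7 | data) = (0.0034892) / (0.020772) = 0.16797.

0.1680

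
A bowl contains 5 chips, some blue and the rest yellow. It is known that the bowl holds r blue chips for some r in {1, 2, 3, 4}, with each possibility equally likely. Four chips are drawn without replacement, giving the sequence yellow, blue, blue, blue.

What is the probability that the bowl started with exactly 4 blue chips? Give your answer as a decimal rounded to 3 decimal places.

0.667

For each hypothesis, P(data | H) works out to: P(data | r = 1) = (4/5)(1/4)(0/3) = 0; P(data | r = 2) = (3/5)(2/4)(1/3)(0/2) = 0; P(data | r = 3) = (2/5)(3/4)(2/3)(1/2) = 1/10; P(data | r = 4) = (1/5)(4/4)(3/3)(2/2) = 1/5.
Multiplying each by its prior: 1/4 · 0 = 0, 1/4 · 0 = 0, 1/4 · 1/10 = 1/40, 1/4 · 1/5 = 1/20; these sum to 3/40.
By Bayes' rule, P(r = 4 | data) = (1/20) / (3/40) = 2/3.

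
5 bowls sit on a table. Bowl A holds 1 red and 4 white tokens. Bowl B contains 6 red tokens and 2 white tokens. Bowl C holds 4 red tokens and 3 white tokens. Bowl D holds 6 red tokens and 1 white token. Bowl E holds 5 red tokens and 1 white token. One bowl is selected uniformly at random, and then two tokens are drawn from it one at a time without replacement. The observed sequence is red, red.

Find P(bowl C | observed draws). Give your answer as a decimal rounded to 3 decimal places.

0.130

Compute the likelihood of the observed sequence for each case: P(data | bowl A) = (1/5)(0/4) = 0; P(data | bowl B) = (6/8)(5/7) = 15/28; P(data | bowl C) = (4/7)(3/6) = 2/7; P(data | bowl D) = (6/7)(5/6) = 5/7; P(data | bowl E) = (5/6)(4/5) = 2/3.
Weighting by the prior gives 1/5 · 0 = 0, 1/5 · 15/28 = 3/28, 1/5 · 2/7 = 2/35, 1/5 · 5/7 = 1/7, 1/5 · 2/3 = 2/15; summing to 37/84.
Hence P(bowl C | data) = (2/35) / (37/84) = 24/185.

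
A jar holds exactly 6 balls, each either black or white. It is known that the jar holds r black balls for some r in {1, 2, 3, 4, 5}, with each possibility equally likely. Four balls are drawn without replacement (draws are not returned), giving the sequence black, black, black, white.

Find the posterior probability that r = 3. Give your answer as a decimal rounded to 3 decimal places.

The likelihood of the observed sequence under each hypothesis: P(data | r = 1) = (1/6)(0/5) = 0; P(data | r = 2) = (2/6)(1/5)(0/4) = 0; P(data | r = 3) = (3/6)(2/5)(1/4)(3/3) = 1/20; P(data | r = 4) = (4/6)(3/5)(2/4)(2/3) = 2/15; P(data | r = 5) = (5/6)(4/5)(3/4)(1/3) = 1/6.
Multiplying each by its prior: 1/5 · 0 = 0, 1/5 · 0 = 0, 1/5 · 1/20 = 1/100, 1/5 · 2/15 = 2/75, 1/5 · 1/6 = 1/30; summing to 7/100.
By Bayes' rule, P(r = 3 | data) = (1/100) / (7/100) = 1/7.

0.143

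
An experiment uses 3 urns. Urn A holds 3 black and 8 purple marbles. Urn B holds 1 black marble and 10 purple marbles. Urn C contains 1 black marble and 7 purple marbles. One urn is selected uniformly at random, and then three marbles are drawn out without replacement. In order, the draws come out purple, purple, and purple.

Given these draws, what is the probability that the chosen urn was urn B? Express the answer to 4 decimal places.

The likelihood of the observed sequence under each hypothesis: P(data | urn A) = (8/11)(7/10)(6/9) = 56/165; P(data | urn B) = (10/11)(9/10)(8/9) = 8/11; P(data | urn C) = (7/8)(6/7)(5/6) = 5/8.
The prior-weighted likelihoods are 1/3 · 56/165 = 56/495, 1/3 · 8/11 = 8/33, 1/3 · 5/8 = 5/24; summing to 203/360.
So P(urn B | data) = (8/33) / (203/360) = 960/2233.

0.4299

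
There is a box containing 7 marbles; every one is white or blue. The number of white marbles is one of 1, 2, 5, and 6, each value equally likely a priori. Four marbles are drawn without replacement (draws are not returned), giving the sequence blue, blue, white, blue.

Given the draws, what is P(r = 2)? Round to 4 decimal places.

0.5000

For each hypothesis, P(data | H) works out to: P(data | r = 1) = (6/7)(5/6)(1/5)(4/4) = 1/7; P(data | r = 2) = (5/7)(4/6)(2/5)(3/4) = 1/7; P(data | r = 5) = (2/7)(1/6)(5/5)(0/4) = 0; P(data | r = 6) = (1/7)(0/6) = 0.
Weighting by the prior gives 1/4 · 1/7 = 1/28, 1/4 · 1/7 = 1/28, 1/4 · 0 = 0, 1/4 · 0 = 0; these sum to 1/14.
Therefore the posterior P(r = 2 | data) = (1/28) / (1/14) = 1/2.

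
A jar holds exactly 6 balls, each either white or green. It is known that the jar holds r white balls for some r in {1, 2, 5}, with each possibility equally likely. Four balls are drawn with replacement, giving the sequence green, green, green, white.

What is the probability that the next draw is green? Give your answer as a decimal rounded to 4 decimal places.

For each hypothesis, P(data | H) works out to: P(data | r = 1) = (5/6)(5/6)(5/6)(1/6) = 0.096451; P(data | r = 2) = (4/6)(4/6)(4/6)(2/6) = 0.098765; P(data | r = 5) = (1/6)(1/6)(1/6)(5/6) = 0.003858.
Multiplying each by its prior: 1/3 · 0.096451 = 0.03215, 1/3 · 0.098765 = 0.032922, 1/3 · 0.003858 = 0.001286; these sum to 0.066358.
Normalising, the posterior is P(r = 1 | data) = 0.4845, P(r = 2 | data) = 0.49612, P(r = 5 | data) = 0.01938.
So P(green next | data) = Σ P(green next | H) P(H | data) = (5/6)(0.4845) + (2/3)(0.49612) + (1/6)(0.01938) = 0.73773.

0.7377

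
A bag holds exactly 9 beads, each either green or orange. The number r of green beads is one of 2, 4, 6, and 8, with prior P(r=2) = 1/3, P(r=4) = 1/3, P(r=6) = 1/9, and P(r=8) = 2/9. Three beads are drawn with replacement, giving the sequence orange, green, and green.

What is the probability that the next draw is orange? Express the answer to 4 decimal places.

0.4444

Compute the likelihood of the observed sequence for each case: P(data | r = 2) = (7/9)(2/9)(2/9) = 0.038409; P(data | r = 4) = (5/9)(4/9)(4/9) = 0.10974; P(data | r = 6) = (3/9)(6/9)(6/9) = 0.14815; P(data | r = 8) = (1/9)(8/9)(8/9) = 0.087791.
Weighting by the prior gives 1/3 · 0.038409 = 0.012803, 1/3 · 0.10974 = 0.03658, 1/9 · 0.14815 = 0.016461, 2/9 · 0.087791 = 0.019509; with total 0.085353.
The posterior is then P(r = 2 | data) = 0.15, P(r = 4 | data) = 0.42857, P(r = 6 | data) = 0.19286, P(r = 8 | data) = 0.22857.
Averaging over the posterior, P(orange next | data) = (7/9)(0.15) + (5/9)(0.42857) + (1/3)(0.19286) + (1/9)(0.22857) = 0.44444.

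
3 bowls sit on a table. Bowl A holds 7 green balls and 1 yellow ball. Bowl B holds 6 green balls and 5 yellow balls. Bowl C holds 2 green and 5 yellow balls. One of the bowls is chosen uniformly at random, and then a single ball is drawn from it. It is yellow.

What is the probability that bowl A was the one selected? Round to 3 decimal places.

0.097

Under each hypothesis, the probability of this draw is: P(data | bowl A) = (1/8) = 0.125; P(data | bowl B) = (5/11) = 0.45455; P(data | bowl C) = (5/7) = 0.71429.
Multiplying each by its prior: 1/3 · 0.125 = 0.041667, 1/3 · 0.45455 = 0.15152, 1/3 · 0.71429 = 0.2381; with total 0.43128.
So P(bowl A | data) = (0.041667) / (0.43128) = 0.096612.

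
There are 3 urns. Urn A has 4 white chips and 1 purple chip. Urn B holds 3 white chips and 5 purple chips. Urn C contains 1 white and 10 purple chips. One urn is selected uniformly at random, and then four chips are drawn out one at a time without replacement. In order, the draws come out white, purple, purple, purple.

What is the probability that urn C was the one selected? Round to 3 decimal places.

For each hypothesis, P(data | H) works out to: P(data | urn A) = (4/5)(1/4)(0/3) = 0; P(data | urn B) = (3/8)(5/7)(4/6)(3/5) = 3/28; P(data | urn C) = (1/11)(10/10)(9/9)(8/8) = 1/11.
Multiplying each by its prior: 1/3 · 0 = 0, 1/3 · 3/28 = 1/28, 1/3 · 1/11 = 1/33; summing to 61/924.
Therefore the posterior P(urn C | data) = (1/33) / (61/924) = 28/61.

0.459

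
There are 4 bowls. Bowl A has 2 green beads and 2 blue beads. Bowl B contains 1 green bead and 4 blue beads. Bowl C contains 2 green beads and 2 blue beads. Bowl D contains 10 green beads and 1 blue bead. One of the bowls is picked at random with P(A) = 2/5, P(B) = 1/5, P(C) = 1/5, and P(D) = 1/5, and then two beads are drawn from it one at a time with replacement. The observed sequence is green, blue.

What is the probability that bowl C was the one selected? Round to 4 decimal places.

Compute the likelihood of the observed sequence for each case: P(data | bowl A) = (2/4)(2/4) = 0.25; P(data | bowl B) = (1/5)(4/5) = 0.16; P(data | bowl C) = (2/4)(2/4) = 0.25; P(data | bowl D) = (10/11)(1/11) = 0.082645.
Multiplying each by its prior: 2/5 · 0.25 = 0.1, 1/5 · 0.16 = 0.032, 1/5 · 0.25 = 0.05, 1/5 · 0.082645 = 0.016529; these sum to 0.19853.
So P(bowl C | data) = (0.05) / (0.19853) = 0.25185.

0.2519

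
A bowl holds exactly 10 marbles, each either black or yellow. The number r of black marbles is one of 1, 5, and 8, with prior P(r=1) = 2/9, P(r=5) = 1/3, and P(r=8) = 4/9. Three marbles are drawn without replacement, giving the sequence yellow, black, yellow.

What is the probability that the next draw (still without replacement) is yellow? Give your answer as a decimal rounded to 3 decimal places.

0.537

Compute the likelihood of the observed sequence for each case: P(data | r = 1) = (9/10)(1/9)(8/8) = 0.1; P(data | r = 5) = (5/10)(5/9)(4/8) = 0.13889; P(data | r = 8) = (2/10)(8/9)(1/8) = 0.022222.
Multiplying each by its prior: 2/9 · 0.1 = 0.022222, 1/3 · 0.13889 = 0.046296, 4/9 · 0.022222 = 0.0098765; with total 0.078395.
The posterior is then P(r = 1 | data) = 0.28346, P(r = 5 | data) = 0.59055, P(r = 8 | data) = 0.12598.
The predictive probability is P(yellow next | data) = (1)(0.28346) + (3/7)(0.59055) + (0)(0.12598) = 0.53656.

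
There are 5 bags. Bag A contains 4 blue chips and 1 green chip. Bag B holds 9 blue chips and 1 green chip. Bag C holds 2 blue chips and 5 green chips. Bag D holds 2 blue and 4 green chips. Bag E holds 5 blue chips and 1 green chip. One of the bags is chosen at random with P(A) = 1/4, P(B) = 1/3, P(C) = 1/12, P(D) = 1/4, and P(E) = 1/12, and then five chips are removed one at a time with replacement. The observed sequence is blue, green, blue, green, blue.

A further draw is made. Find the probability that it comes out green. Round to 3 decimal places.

Compute the likelihood of the observed sequence for each case: P(data | bag A) = (4/5)(1/5)(4/5)(1/5)(4/5) = 0.02048; P(data | bag B) = (9/10)(1/10)(9/10)(1/10)(9/10) = 0.00729; P(data | bag C) = (2/7)(5/7)(2/7)(5/7)(2/7) = 0.0119; P(data | bag D) = (2/6)(4/6)(2/6)(4/6)(2/6) = 0.016461; P(data | bag E) = (5/6)(1/6)(5/6)(1/6)(5/6) = 0.016075.
Multiplying each by its prior: 1/4 · 0.02048 = 0.00512, 1/3 · 0.00729 = 0.00243, 1/12 · 0.0119 = 0.00099165, 1/4 · 0.016461 = 0.0041152, 1/12 · 0.016075 = 0.0013396; these sum to 0.013996.
The posterior is then P(bag A | data) = 0.36581, P(bag B | data) = 0.17362, P(bag C | data) = 0.07085, P(bag D | data) = 0.29402, P(bag E | data) = 0.095709.
The predictive probability is P(green next | data) = (1/5)(0.36581) + (1/10)(0.17362) + (5/7)(0.07085) + (2/3)(0.29402) + (1/6)(0.095709) = 0.35309.

0.353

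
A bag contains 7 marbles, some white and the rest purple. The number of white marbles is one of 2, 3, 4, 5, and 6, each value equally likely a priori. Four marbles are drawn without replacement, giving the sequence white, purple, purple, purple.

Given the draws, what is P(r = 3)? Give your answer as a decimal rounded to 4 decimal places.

Under each hypothesis, the probability of the observed sequence is: P(data | r = 2) = (2/7)(5/6)(4/5)(3/4) = 1/7; P(data | r = 3) = (3/7)(4/6)(3/5)(2/4) = 3/35; P(data | r = 4) = (4/7)(3/6)(2/5)(1/4) = 1/35; P(data | r = 5) = (5/7)(2/6)(1/5)(0/4) = 0; P(data | r = 6) = (6/7)(1/6)(0/5) = 0.
The prior-weighted likelihoods are 1/5 · 1/7 = 1/35, 1/5 · 3/35 = 3/175, 1/5 · 1/35 = 1/175, 1/5 · 0 = 0, 1/5 · 0 = 0; these sum to 9/175.
Therefore the posterior P(r = 3 | data) = (3/175) / (9/175) = 1/3.

0.3333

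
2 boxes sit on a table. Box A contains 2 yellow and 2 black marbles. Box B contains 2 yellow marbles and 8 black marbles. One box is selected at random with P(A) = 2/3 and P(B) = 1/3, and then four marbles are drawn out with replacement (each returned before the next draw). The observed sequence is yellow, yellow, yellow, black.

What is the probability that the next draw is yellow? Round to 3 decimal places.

Compute the likelihood of the observed sequence for each case: P(data | box A) = (2/4)(2/4)(2/4)(2/4) = 0.0625; P(data | box B) = (2/10)(2/10)(2/10)(8/10) = 0.0064.
The prior-weighted likelihoods are 2/3 · 0.0625 = 0.041667, 1/3 · 0.0064 = 0.0021333; these sum to 0.0438.
Normalising, the posterior is P(box A | data) = 0.95129, P(box B | data) = 0.048706.
So P(yellow next | data) = Σ P(yellow next | H) P(H | data) = (1/2)(0.95129) + (1/5)(0.048706) = 0.48539.

0.485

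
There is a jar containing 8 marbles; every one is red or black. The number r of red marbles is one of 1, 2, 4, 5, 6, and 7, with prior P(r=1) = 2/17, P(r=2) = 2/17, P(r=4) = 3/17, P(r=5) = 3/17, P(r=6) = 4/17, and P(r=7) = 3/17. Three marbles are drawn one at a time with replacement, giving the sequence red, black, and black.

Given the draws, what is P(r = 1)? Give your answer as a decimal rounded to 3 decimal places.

0.143

The likelihood of the observed sequence under each hypothesis: P(data | r = 1) = (1/8)(7/8)(7/8) = 0.095703; P(data | r = 2) = (2/8)(6/8)(6/8) = 0.14062; P(data | r = 4) = (4/8)(4/8)(4/8) = 0.125; P(data | r = 5) = (5/8)(3/8)(3/8) = 0.087891; P(data | r = 6) = (6/8)(2/8)(2/8) = 0.046875; P(data | r = 7) = (7/8)(1/8)(1/8) = 0.013672.
Weighting by the prior gives 2/17 · 0.095703 = 0.011259, 2/17 · 0.14062 = 0.016544, 3/17 · 0.125 = 0.022059, 3/17 · 0.087891 = 0.01551, 4/17 · 0.046875 = 0.011029, 3/17 · 0.013672 = 0.0024127; these sum to 0.078814.
Hence P(r = 1 | data) = (0.011259) / (0.078814) = 0.14286.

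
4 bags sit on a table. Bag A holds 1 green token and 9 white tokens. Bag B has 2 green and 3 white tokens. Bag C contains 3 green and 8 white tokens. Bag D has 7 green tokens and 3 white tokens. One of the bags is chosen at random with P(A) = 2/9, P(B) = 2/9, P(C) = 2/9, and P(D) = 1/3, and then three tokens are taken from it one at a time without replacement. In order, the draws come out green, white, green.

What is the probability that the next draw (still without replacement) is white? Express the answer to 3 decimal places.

0.529

Compute the likelihood of the observed sequence for each case: P(data | bag A) = (1/10)(9/9)(0/8) = 0; P(data | bag B) = (2/5)(3/4)(1/3) = 0.1; P(data | bag C) = (3/11)(8/10)(2/9) = 0.048485; P(data | bag D) = (7/10)(3/9)(6/8) = 0.175.
The prior-weighted likelihoods are 2/9 · 0 = 0, 2/9 · 0.1 = 0.022222, 2/9 · 0.048485 = 0.010774, 1/3 · 0.175 = 0.058333; with total 0.09133.
The posterior is then P(bag A | data) = 0, P(bag B | data) = 0.24332, P(bag C | data) = 0.11797, P(bag D | data) = 0.63871.
So P(white next | data) = Σ P(white next | H) P(H | data) = (1)(0.24332) + (7/8)(0.11797) + (2/7)(0.63871) = 0.52903.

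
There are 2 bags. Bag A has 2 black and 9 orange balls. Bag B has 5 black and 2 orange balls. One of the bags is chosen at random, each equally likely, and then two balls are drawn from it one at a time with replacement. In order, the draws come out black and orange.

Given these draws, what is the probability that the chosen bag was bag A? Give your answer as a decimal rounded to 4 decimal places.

0.4216

Under each hypothesis, the probability of the observed sequence is: P(data | bag A) = (2/11)(9/11) = 0.14876; P(data | bag B) = (5/7)(2/7) = 0.20408.
Multiplying each by its prior: 1/2 · 0.14876 = 0.07438, 1/2 · 0.20408 = 0.10204; summing to 0.17642.
So P(bag A | data) = (0.07438) / (0.17642) = 0.42161.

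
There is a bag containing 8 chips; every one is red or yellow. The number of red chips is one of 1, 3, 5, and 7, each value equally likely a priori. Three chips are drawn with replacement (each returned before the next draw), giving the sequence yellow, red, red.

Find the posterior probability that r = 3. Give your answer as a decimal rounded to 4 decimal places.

Under each hypothesis, the probability of the observed sequence is: P(data | r = 1) = (7/8)(1/8)(1/8) = 0.013672; P(data | r = 3) = (5/8)(3/8)(3/8) = 0.087891; P(data | r = 5) = (3/8)(5/8)(5/8) = 0.14648; P(data | r = 7) = (1/8)(7/8)(7/8) = 0.095703.
Weighting by the prior gives 1/4 · 0.013672 = 0.003418, 1/4 · 0.087891 = 0.021973, 1/4 · 0.14648 = 0.036621, 1/4 · 0.095703 = 0.023926; these sum to 0.085938.
So P(r = 3 | data) = (0.021973) / (0.085938) = 0.25568.

0.2557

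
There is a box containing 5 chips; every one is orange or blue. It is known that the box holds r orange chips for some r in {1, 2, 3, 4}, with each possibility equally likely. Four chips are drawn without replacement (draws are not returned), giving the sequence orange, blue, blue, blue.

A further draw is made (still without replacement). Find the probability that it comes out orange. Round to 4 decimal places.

The likelihood of the observed sequence under each hypothesis: P(data | r = 1) = (1/5)(4/4)(3/3)(2/2) = 1/5; P(data | r = 2) = (2/5)(3/4)(2/3)(1/2) = 1/10; P(data | r = 3) = (3/5)(2/4)(1/3)(0/2) = 0; P(data | r = 4) = (4/5)(1/4)(0/3) = 0.
The prior-weighted likelihoods are 1/4 · 1/5 = 1/20, 1/4 · 1/10 = 1/40, 1/4 · 0 = 0, 1/4 · 0 = 0; with total 3/40.
The posterior is then P(r = 1 | data) = 2/3, P(r = 2 | data) = 1/3, P(r = 3 | data) = 0, P(r = 4 | data) = 0.
Averaging over the posterior, P(orange next | data) = (0)(2/3) + (1)(1/3) = 1/3.

0.3333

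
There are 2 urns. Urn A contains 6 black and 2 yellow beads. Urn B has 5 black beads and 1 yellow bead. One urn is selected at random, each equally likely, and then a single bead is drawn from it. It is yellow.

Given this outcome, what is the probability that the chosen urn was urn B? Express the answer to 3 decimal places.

0.400

Under each hypothesis, the probability of this draw is: P(data | urn A) = (2/8) = 1/4; P(data | urn B) = (1/6) = 1/6.
Multiplying each by its prior: 1/2 · 1/4 = 1/8, 1/2 · 1/6 = 1/12; summing to 5/24.
Hence P(urn B | data) = (1/12) / (5/24) = 2/5.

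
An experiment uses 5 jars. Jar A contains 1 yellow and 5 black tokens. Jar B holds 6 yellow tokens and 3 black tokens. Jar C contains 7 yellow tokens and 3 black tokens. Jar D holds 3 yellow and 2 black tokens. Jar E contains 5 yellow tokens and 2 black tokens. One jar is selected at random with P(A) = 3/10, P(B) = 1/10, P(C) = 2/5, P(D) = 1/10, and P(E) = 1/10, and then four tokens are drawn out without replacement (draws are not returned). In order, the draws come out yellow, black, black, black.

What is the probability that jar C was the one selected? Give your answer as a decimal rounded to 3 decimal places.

Under each hypothesis, the probability of the observed sequence is: P(data | jar A) = (1/6)(5/5)(4/4)(3/3) = 0.16667; P(data | jar B) = (6/9)(3/8)(2/7)(1/6) = 0.011905; P(data | jar C) = (7/10)(3/9)(2/8)(1/7) = 0.0083333; P(data | jar D) = (3/5)(2/4)(1/3)(0/2) = 0; P(data | jar E) = (5/7)(2/6)(1/5)(0/4) = 0.
The prior-weighted likelihoods are 3/10 · 0.16667 = 0.05, 1/10 · 0.011905 = 0.0011905, 2/5 · 0.0083333 = 0.0033333, 1/10 · 0 = 0, 1/10 · 0 = 0; these sum to 0.054524.
Hence P(jar C | data) = (0.0033333) / (0.054524) = 0.061135.

0.061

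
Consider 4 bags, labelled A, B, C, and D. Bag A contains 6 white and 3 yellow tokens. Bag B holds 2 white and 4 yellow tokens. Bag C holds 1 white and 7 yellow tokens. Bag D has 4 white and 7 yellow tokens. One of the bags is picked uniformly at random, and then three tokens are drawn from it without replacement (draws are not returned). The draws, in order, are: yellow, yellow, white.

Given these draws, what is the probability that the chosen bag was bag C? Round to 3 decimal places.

Compute the likelihood of the observed sequence for each case: P(data | bag A) = (3/9)(2/8)(6/7) = 0.071429; P(data | bag B) = (4/6)(3/5)(2/4) = 0.2; P(data | bag C) = (7/8)(6/7)(1/6) = 0.125; P(data | bag D) = (7/11)(6/10)(4/9) = 0.1697.
Multiplying each by its prior: 1/4 · 0.071429 = 0.017857, 1/4 · 0.2 = 0.05, 1/4 · 0.125 = 0.03125, 1/4 · 0.1697 = 0.042424; summing to 0.14153.
Therefore the posterior P(bag C | data) = (0.03125) / (0.14153) = 0.2208.

0.221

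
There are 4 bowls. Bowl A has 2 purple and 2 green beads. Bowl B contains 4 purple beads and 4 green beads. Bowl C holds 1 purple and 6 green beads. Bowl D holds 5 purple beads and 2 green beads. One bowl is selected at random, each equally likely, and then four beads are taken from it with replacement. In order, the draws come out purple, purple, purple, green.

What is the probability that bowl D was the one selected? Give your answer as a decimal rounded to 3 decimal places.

0.450

Under each hypothesis, the probability of the observed sequence is: P(data | bowl A) = (2/4)(2/4)(2/4)(2/4) = 0.0625; P(data | bowl B) = (4/8)(4/8)(4/8)(4/8) = 0.0625; P(data | bowl C) = (1/7)(1/7)(1/7)(6/7) = 0.002499; P(data | bowl D) = (5/7)(5/7)(5/7)(2/7) = 0.10412.
Weighting by the prior gives 1/4 · 0.0625 = 0.015625, 1/4 · 0.0625 = 0.015625, 1/4 · 0.002499 = 0.00062474, 1/4 · 0.10412 = 0.026031; summing to 0.057906.
By Bayes' rule, P(bowl D | data) = (0.026031) / (0.057906) = 0.44954.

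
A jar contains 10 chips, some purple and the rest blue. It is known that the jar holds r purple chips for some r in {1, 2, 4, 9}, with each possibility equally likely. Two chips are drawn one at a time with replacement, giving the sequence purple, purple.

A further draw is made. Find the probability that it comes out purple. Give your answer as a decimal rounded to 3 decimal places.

For each hypothesis, P(data | H) works out to: P(data | r = 1) = (1/10)(1/10) = 1/100; P(data | r = 2) = (2/10)(2/10) = 1/25; P(data | r = 4) = (4/10)(4/10) = 4/25; P(data | r = 9) = (9/10)(9/10) = 81/100.
The prior-weighted likelihoods are 1/4 · 1/100 = 1/400, 1/4 · 1/25 = 1/100, 1/4 · 4/25 = 1/25, 1/4 · 81/100 = 81/400; with total 51/200.
Dividing through by the total gives posterior P(r = 1 | data) = 1/102, P(r = 2 | data) = 2/51, P(r = 4 | data) = 8/51, P(r = 9 | data) = 27/34.
The predictive probability is P(purple next | data) = (1/10)(1/102) + (1/5)(2/51) + (2/5)(8/51) + (9/10)(27/34) = 401/510.

0.786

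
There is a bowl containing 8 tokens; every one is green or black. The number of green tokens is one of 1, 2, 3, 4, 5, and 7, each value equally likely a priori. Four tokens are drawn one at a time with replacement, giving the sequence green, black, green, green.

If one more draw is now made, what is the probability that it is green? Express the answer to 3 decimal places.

For each hypothesis, P(data | H) works out to: P(data | r = 1) = (1/8)(7/8)(1/8)(1/8) = 0.001709; P(data | r = 2) = (2/8)(6/8)(2/8)(2/8) = 0.011719; P(data | r = 3) = (3/8)(5/8)(3/8)(3/8) = 0.032959; P(data | r = 4) = (4/8)(4/8)(4/8)(4/8) = 0.0625; P(data | r = 5) = (5/8)(3/8)(5/8)(5/8) = 0.091553; P(data | r = 7) = (7/8)(1/8)(7/8)(7/8) = 0.08374.
The prior-weighted likelihoods are 1/6 · 0.001709 = 0.00028483, 1/6 · 0.011719 = 0.0019531, 1/6 · 0.032959 = 0.0054932, 1/6 · 0.0625 = 0.010417, 1/6 · 0.091553 = 0.015259, 1/6 · 0.08374 = 0.013957; these sum to 0.047363.
Normalising, the posterior is P(r = 1 | data) = 0.0060137, P(r = 2 | data) = 0.041237, P(r = 3 | data) = 0.11598, P(r = 4 | data) = 0.21993, P(r = 5 | data) = 0.32216, P(r = 7 | data) = 0.29467.
So P(green next | data) = Σ P(green next | H) P(H | data) = (1/8)(0.0060137) + (1/4)(0.041237) + (3/8)(0.11598) + (1/2)(0.21993) + (5/8)(0.32216) + (7/8)(0.29467) = 0.62371.

0.624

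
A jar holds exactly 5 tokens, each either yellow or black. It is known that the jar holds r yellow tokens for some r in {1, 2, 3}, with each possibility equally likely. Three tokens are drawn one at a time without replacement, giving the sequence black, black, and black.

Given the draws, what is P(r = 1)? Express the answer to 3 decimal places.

0.800

The likelihood of the observed sequence under each hypothesis: P(data | r = 1) = (4/5)(3/4)(2/3) = 2/5; P(data | r = 2) = (3/5)(2/4)(1/3) = 1/10; P(data | r = 3) = (2/5)(1/4)(0/3) = 0.
Multiplying each by its prior: 1/3 · 2/5 = 2/15, 1/3 · 1/10 = 1/30, 1/3 · 0 = 0; these sum to 1/6.
Hence P(r = 1 | data) = (2/15) / (1/6) = 4/5.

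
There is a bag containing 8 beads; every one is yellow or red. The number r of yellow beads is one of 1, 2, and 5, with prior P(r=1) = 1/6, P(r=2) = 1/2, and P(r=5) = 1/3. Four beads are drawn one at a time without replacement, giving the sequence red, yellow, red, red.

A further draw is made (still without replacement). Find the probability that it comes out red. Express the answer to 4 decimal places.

The likelihood of the observed sequence under each hypothesis: P(data | r = 1) = (7/8)(1/7)(6/6)(5/5) = 1/8; P(data | r = 2) = (6/8)(2/7)(5/6)(4/5) = 1/7; P(data | r = 5) = (3/8)(5/7)(2/6)(1/5) = 1/56.
Multiplying each by its prior: 1/6 · 1/8 = 1/48, 1/2 · 1/7 = 1/14, 1/3 · 1/56 = 1/168; summing to 11/112.
Normalising, the posterior is P(r = 1 | data) = 7/33, P(r = 2 | data) = 8/11, P(r = 5 | data) = 2/33.
Averaging over the posterior, P(red next | data) = (1)(7/33) + (3/4)(8/11) + (0)(2/33) = 25/33.

0.7576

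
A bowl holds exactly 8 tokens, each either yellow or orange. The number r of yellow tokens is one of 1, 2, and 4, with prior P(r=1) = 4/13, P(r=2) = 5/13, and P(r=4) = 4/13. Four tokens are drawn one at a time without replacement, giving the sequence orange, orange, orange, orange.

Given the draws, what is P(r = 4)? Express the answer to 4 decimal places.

Compute the likelihood of the observed sequence for each case: P(data | r = 1) = (7/8)(6/7)(5/6)(4/5) = 1/2; P(data | r = 2) = (6/8)(5/7)(4/6)(3/5) = 3/14; P(data | r = 4) = (4/8)(3/7)(2/6)(1/5) = 1/70.
The prior-weighted likelihoods are 4/13 · 1/2 = 2/13, 5/13 · 3/14 = 15/182, 4/13 · 1/70 = 2/455; with total 219/910.
So P(r = 4 | data) = (2/455) / (219/910) = 4/219.

0.0183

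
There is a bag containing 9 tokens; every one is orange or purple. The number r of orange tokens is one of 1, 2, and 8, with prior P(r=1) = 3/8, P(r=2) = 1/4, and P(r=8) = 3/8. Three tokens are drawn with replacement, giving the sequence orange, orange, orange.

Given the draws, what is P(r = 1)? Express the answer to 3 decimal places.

0.002

Under each hypothesis, the probability of the observed sequence is: P(data | r = 1) = (1/9)(1/9)(1/9) = 0.0013717; P(data | r = 2) = (2/9)(2/9)(2/9) = 0.010974; P(data | r = 8) = (8/9)(8/9)(8/9) = 0.70233.
Multiplying each by its prior: 3/8 · 0.0013717 = 0.0005144, 1/4 · 0.010974 = 0.0027435, 3/8 · 0.70233 = 0.26337; summing to 0.26663.
Hence P(r = 1 | data) = (0.0005144) / (0.26663) = 0.0019293.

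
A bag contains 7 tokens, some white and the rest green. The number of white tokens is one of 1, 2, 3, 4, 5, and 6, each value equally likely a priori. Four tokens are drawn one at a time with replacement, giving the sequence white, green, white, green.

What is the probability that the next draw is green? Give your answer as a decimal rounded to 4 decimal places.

The likelihood of the observed sequence under each hypothesis: P(data | r = 1) = (1/7)(6/7)(1/7)(6/7) = 0.014994; P(data | r = 2) = (2/7)(5/7)(2/7)(5/7) = 0.041649; P(data | r = 3) = (3/7)(4/7)(3/7)(4/7) = 0.059975; P(data | r = 4) = (4/7)(3/7)(4/7)(3/7) = 0.059975; P(data | r = 5) = (5/7)(2/7)(5/7)(2/7) = 0.041649; P(data | r = 6) = (6/7)(1/7)(6/7)(1/7) = 0.014994.
Multiplying each by its prior: 1/6 · 0.014994 = 0.002499, 1/6 · 0.041649 = 0.0069416, 1/6 · 0.059975 = 0.0099958, 1/6 · 0.059975 = 0.0099958, 1/6 · 0.041649 = 0.0069416, 1/6 · 0.014994 = 0.002499; these sum to 0.038873.
The posterior is then P(r = 1 | data) = 0.064286, P(r = 2 | data) = 0.17857, P(r = 3 | data) = 0.25714, P(r = 4 | data) = 0.25714, P(r = 5 | data) = 0.17857, P(r = 6 | data) = 0.064286.
The predictive probability is P(green next | data) = (6/7)(0.064286) + (5/7)(0.17857) + (4/7)(0.25714) + (3/7)(0.25714) + (2/7)(0.17857) + (1/7)(0.064286) = 0.5.

0.5000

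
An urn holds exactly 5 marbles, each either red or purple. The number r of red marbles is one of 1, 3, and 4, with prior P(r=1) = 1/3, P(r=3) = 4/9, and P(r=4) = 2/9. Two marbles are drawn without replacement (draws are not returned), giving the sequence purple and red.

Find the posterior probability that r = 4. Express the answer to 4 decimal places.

For each hypothesis, P(data | H) works out to: P(data | r = 1) = (4/5)(1/4) = 1/5; P(data | r = 3) = (2/5)(3/4) = 3/10; P(data | r = 4) = (1/5)(4/4) = 1/5.
The prior-weighted likelihoods are 1/3 · 1/5 = 1/15, 4/9 · 3/10 = 2/15, 2/9 · 1/5 = 2/45; these sum to 11/45.
By Bayes' rule, P(r = 4 | data) = (2/45) / (11/45) = 2/11.

0.1818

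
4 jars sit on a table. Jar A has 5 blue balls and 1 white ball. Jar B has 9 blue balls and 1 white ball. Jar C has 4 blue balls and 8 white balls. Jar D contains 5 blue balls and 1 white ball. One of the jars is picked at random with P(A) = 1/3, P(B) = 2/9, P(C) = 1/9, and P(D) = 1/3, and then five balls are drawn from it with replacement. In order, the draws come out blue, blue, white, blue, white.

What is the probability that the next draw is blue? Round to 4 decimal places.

0.7764

Compute the likelihood of the observed sequence for each case: P(data | jar A) = (5/6)(5/6)(1/6)(5/6)(1/6) = 0.016075; P(data | jar B) = (9/10)(9/10)(1/10)(9/10)(1/10) = 0.00729; P(data | jar C) = (4/12)(4/12)(8/12)(4/12)(8/12) = 0.016461; P(data | jar D) = (5/6)(5/6)(1/6)(5/6)(1/6) = 0.016075.
Multiplying each by its prior: 1/3 · 0.016075 = 0.0053584, 2/9 · 0.00729 = 0.00162, 1/9 · 0.016461 = 0.001829, 1/3 · 0.016075 = 0.0053584; these sum to 0.014166.
Normalising, the posterior is P(jar A | data) = 0.37826, P(jar B | data) = 0.11436, P(jar C | data) = 0.12911, P(jar D | data) = 0.37826.
The predictive probability is P(blue next | data) = (5/6)(0.37826) + (9/10)(0.11436) + (1/3)(0.12911) + (5/6)(0.37826) = 0.7764.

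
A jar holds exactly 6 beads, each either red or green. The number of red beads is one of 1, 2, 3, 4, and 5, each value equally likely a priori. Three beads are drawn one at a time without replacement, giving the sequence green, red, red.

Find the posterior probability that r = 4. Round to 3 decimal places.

Under each hypothesis, the probability of the observed sequence is: P(data | r = 1) = (5/6)(1/5)(0/4) = 0; P(data | r = 2) = (4/6)(2/5)(1/4) = 1/15; P(data | r = 3) = (3/6)(3/5)(2/4) = 3/20; P(data | r = 4) = (2/6)(4/5)(3/4) = 1/5; P(data | r = 5) = (1/6)(5/5)(4/4) = 1/6.
The prior-weighted likelihoods are 1/5 · 0 = 0, 1/5 · 1/15 = 1/75, 1/5 · 3/20 = 3/100, 1/5 · 1/5 = 1/25, 1/5 · 1/6 = 1/30; summing to 7/60.
So P(r = 4 | data) = (1/25) / (7/60) = 12/35.

0.343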